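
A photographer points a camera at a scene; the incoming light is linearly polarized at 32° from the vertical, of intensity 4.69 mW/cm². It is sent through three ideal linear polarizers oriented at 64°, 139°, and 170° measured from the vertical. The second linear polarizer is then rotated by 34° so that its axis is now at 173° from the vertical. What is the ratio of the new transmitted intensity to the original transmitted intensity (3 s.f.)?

Before rotation:
I₁ = I₀ cos²(64° − 32°) = I₀ cos²(32°) = 0.7192 I₀.
I₂ = I₁ cos²(139° − 64°) = 0.7192 I₀ · cos²(75°) = 0.04818 I₀.
I₃ = I₂ cos²(170° − 139°) = 0.04818 I₀ · cos²(31°) = 0.0354 I₀.
After rotation:
I₁ = I₀ cos²(64° − 32°) = I₀ cos²(32°) = 0.7192 I₀.
Angle between axes 1 and 2: 71°. I₂ = 0.7192 I₀ · cos²(71°) = 0.07623 I₀.
I₃ = I₂ cos²(170° − 173°) = 0.07623 I₀ · cos²(3°) = 0.07602 I₀.
Ratio = 0.07602 / 0.0354 = 2.148.

I_new/I_old ≈ 2.15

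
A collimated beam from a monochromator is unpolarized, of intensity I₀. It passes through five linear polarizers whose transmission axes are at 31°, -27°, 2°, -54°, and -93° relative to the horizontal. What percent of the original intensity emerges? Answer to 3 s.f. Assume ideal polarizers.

≈ 2.03%

Unpolarized light through the first polarizer → I₁ = ½ I₀, now polarized at 31°.
I₂ = I₁ cos²(-27° − 31°) = 0.5 I₀ · cos²(58°) = 0.1404 I₀.
I₃ = I₂ cos²(2° + 27°) = 0.1404 I₀ · cos²(29°) = 0.1074 I₀.
I₄ = I₃ cos²(-54° − 2°) = 0.1074 I₀ · cos²(56°) = 0.03359 I₀.
I₅ = I₄ cos²(-93° + 54°) = 0.03359 I₀ · cos²(39°) = 0.02028 I₀.
That is 2.028% of the incident intensity.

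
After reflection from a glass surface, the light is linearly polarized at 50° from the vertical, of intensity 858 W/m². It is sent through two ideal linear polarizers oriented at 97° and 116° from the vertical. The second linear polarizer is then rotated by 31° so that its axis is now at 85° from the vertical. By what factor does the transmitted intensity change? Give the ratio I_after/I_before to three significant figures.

Before rotation:
I₁ = I₀ cos²(97° − 50°) = I₀ cos²(47°) = 0.4651 I₀.
I₂ = I₁ cos²(116° − 97°) = 0.4651 I₀ · cos²(19°) = 0.4158 I₀.
After rotation:
I₁ = I₀ cos²(97° − 50°) = I₀ cos²(47°) = 0.4651 I₀.
I₂ = I₁ cos²(85° − 97°) = 0.4651 I₀ · cos²(12°) = 0.445 I₀.
Ratio = 0.445 / 0.4158 = 1.07.

I_new/I_old ≈ 1.07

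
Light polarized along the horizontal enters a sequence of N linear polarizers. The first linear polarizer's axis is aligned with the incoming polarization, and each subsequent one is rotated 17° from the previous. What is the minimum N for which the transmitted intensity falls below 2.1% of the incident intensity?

N = 45

First polarizer is aligned with the polarization: full transmission.
Each further stage multiplies by cos²(17°) = 0.9145.
After N polarizers: T = 0.9145^(N−1). Require T < 0.021 ⇒ N−1 > ln(0.021)/ln(0.9145) = 43.23, so N−1 ≥ 44 and N = 45.
Check: N=45 gives T = 0.01961 < 0.021; N=44 gives T = 0.02144.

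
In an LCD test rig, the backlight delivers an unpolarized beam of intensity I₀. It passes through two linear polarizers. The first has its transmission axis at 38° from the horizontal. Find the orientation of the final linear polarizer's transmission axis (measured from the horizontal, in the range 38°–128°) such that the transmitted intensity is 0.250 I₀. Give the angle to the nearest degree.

Unpolarized light through the first polarizer → I₁ = ½ I₀, now polarized at 38°.
Need I₂/I₀ = 0.25, so cos²(θ − 38°) = 0.25 / 0.5 = 0.5.
θ − 38° = arccos(√0.5) = 45.0°, giving θ ≈ 38 + 45.0 = 83.0°.

θ ≈ 83°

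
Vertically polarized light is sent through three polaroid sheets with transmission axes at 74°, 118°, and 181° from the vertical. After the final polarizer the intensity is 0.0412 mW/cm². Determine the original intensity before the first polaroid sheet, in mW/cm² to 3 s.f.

I₁ = I₀ cos²(74° − 0°) = I₀ cos²(74°) = 0.07598 I₀.
I₂ = I₁ cos²(118° − 74°) = 0.07598 I₀ · cos²(44°) = 0.03931 I₀.
I₃ = I₂ cos²(181° − 118°) = 0.03931 I₀ · cos²(63°) = 0.008103 I₀.
So 0.0412 mW/cm² = 0.008103 I₀, giving I₀ = 0.0412/0.008103 = 5.085 mW/cm².

I₀ ≈ 5.08 mW/cm²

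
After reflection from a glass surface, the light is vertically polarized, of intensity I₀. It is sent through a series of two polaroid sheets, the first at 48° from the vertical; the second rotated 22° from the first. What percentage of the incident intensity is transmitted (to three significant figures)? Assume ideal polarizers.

≈ 38.5%

I₁ = I₀ cos²(48° − 0°) = I₀ cos²(48°) = 0.4477 I₀.
I₂ = I₁ cos²(22°) = 0.4477 · 0.8597 I₀ = 0.3849 I₀.
That is 38.49% of the incident intensity.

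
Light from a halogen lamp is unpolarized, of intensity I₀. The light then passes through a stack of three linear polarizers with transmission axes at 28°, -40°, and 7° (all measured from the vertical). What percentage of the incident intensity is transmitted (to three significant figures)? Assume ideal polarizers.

≈ 3.26%

Unpolarized light through the first polarizer → I₁ = ½ I₀, now polarized at 28°.
I₂ = I₁ cos²(-40° − 28°) = 0.5 I₀ · cos²(68°) = 0.07017 I₀.
I₃ = I₂ cos²(7° + 40°) = 0.07017 I₀ · cos²(47°) = 0.03264 I₀.
That is 3.264% of the incident intensity.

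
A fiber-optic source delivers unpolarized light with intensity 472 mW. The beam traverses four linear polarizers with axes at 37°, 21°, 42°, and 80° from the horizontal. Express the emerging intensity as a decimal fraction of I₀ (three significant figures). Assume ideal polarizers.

Unpolarized light through the first polarizer → I₁ = 472 mW/2 = 236 mW, polarized at 37°.
I₂ = I₁ · cos²(16°) = 236 · 0.924 = 218.1 mW.
I₃ = I₂ · cos²(21°) = 218.1 · 0.8716 = 190.1 mW.
I₄ = I₃ · cos²(38°) = 190.1 · 0.621 = 118 mW.
Transmitted fraction = 0.25.

I/I₀ ≈ 0.250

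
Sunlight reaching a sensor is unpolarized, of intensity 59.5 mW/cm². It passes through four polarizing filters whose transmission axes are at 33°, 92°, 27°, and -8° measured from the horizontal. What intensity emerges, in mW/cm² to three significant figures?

I ≈ 0.946 mW/cm²

Unpolarized light through the first polarizer → I₁ = 59.5 mW/cm²/2 = 29.75 mW/cm², polarized at 33°.
I₂ = I₁ · cos²(59°) = 29.75 · 0.2653 = 7.892 mW/cm².
I₃ = I₂ · cos²(65°) = 7.892 · 0.1786 = 1.409 mW/cm².
I₄ = I₃ · cos²(35°) = 1.409 · 0.671 = 0.9458 mW/cm².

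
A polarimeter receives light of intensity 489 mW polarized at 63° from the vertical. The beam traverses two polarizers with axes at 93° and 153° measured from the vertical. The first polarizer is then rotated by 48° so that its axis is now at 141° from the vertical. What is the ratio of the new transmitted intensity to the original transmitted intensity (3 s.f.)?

I_new/I_old ≈ 0.221

Before rotation:
I₁ = I₀ cos²(93° − 63°) = I₀ cos²(30°) = 0.75 I₀.
I₂ = I₁ cos²(153° − 93°) = 0.75 I₀ · cos²(60°) = 0.1875 I₀.
After rotation:
I₁ = I₀ cos²(141° − 63°) = I₀ cos²(78°) = 0.04323 I₀.
I₂ = I₁ cos²(153° − 141°) = 0.04323 I₀ · cos²(12°) = 0.04136 I₀.
Ratio = 0.04136 / 0.1875 = 0.2206.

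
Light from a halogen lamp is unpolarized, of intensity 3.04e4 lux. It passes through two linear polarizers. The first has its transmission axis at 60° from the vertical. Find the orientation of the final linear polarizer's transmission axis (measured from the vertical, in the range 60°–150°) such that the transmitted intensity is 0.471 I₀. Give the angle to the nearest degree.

Unpolarized light through the first polarizer → I₁ = ½ I₀, now polarized at 60°.
Need I₂/I₀ = 0.471, so cos²(θ − 60°) = 0.471 / 0.5 = 0.942.
θ − 60° = arccos(√0.942) = 13.9°, giving θ ≈ 60 + 13.9 = 73.9°.

θ ≈ 74°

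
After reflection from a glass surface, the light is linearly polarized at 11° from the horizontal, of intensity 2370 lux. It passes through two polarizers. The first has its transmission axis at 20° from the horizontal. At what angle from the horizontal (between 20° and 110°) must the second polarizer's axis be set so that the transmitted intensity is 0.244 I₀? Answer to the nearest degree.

θ ≈ 80°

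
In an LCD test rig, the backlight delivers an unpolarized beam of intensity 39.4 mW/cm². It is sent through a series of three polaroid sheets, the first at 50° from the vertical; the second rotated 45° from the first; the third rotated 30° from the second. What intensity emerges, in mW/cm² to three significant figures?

I ≈ 7.39 mW/cm²

Unpolarized light through the first polarizer → I₁ = 39.4 mW/cm²/2 = 19.7 mW/cm², polarized at 50°.
I₂ = I₁ · cos²(45°) = 19.7 · 0.5 = 9.85 mW/cm².
I₃ = I₂ · cos²(30°) = 9.85 · 0.75 = 7.388 mW/cm².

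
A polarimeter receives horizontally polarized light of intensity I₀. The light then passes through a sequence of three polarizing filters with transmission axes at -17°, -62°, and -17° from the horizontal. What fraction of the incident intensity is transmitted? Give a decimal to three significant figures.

I₁ = I₀ cos²(-17° − 0°) = I₀ cos²(17°) = 0.9145 I₀.
I₂ = I₁ cos²(-62° + 17°) = 0.9145 I₀ · cos²(45°) = 0.4573 I₀.
I₃ = I₂ cos²(-17° + 62°) = 0.4573 I₀ · cos²(45°) = 0.2286 I₀.
Transmitted fraction = 0.2286.

≈ 0.229 I₀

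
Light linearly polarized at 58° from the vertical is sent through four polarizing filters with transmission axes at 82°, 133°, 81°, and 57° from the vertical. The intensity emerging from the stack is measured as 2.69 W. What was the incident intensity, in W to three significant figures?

I₀ ≈ 25.7 W

By Malus's law, I₁ = I₀ cos²(82° − 58°) = I₀ cos²(24°) = 0.8346 I₀.
I₂ = I₁ cos²(133° − 82°) = 0.8346 I₀ · cos²(51°) = 0.3305 I₀.
I₃ = I₂ cos²(81° − 133°) = 0.3305 I₀ · cos²(52°) = 0.1253 I₀.
I₄ = I₃ cos²(57° − 81°) = 0.1253 I₀ · cos²(24°) = 0.1046 I₀.
So 2.69 W = 0.1046 I₀, giving I₀ = 2.69/0.1046 = 25.73 W.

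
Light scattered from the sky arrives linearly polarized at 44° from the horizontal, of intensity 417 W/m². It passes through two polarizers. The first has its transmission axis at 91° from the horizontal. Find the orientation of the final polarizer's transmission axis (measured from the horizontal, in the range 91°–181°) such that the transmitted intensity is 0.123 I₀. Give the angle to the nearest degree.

θ ≈ 150°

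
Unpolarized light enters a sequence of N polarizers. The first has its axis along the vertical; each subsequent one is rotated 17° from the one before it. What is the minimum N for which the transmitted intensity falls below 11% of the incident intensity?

First polarizer halves the unpolarized light: factor 1/2.
Each further stage multiplies by cos²(17°) = 0.9145.
After N polarizers: T = 0.5·0.9145^(N−1). Require T < 0.11 ⇒ N−1 > ln(0.11/0.5)/ln(0.9145) = 16.94, so N−1 ≥ 17 and N = 18.
Check: N=18 gives T = 0.1095 < 0.11; N=17 gives T = 0.1197.

N = 18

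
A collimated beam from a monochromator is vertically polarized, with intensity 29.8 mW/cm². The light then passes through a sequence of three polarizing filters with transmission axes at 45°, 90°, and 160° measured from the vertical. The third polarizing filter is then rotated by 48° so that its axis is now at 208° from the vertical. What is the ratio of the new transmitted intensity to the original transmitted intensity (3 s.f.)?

Before rotation:
I₁ = I₀ cos²(45° − 0°) = I₀ cos²(45°) = 0.5 I₀.
I₂ = I₁ cos²(90° − 45°) = 0.5 I₀ · cos²(45°) = 0.25 I₀.
I₃ = I₂ cos²(160° − 90°) = 0.25 I₀ · cos²(70°) = 0.02924 I₀.
After rotation:
I₁ = I₀ cos²(45° − 0°) = I₀ cos²(45°) = 0.5 I₀.
I₂ = I₁ cos²(90° − 45°) = 0.5 I₀ · cos²(45°) = 0.25 I₀.
Angle between axes 2 and 3: 62°. I₃ = 0.25 I₀ · cos²(62°) = 0.0551 I₀.
Ratio = 0.0551 / 0.02924 = 1.884.

I_new/I_old ≈ 1.88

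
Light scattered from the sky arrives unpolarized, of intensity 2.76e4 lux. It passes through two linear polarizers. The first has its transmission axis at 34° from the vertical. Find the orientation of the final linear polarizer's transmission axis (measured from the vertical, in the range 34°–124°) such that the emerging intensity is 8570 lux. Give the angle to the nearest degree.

θ ≈ 72°

Unpolarized light through the first polarizer → I₁ = ½ I₀, now polarized at 34°.
Target fraction: 8570 / 2.76e4 lux = 0.3105 of I₀.
Need I₂/I₀ = 0.3105, so cos²(θ − 34°) = 0.3105 / 0.5 = 0.621.
θ − 34° = arccos(√0.621) = 38.0°, giving θ ≈ 34 + 38.0 = 72.0°.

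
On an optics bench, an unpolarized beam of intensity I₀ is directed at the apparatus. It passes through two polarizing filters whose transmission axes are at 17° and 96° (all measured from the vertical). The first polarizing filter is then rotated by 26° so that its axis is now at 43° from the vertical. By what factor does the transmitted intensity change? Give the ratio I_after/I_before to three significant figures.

Before rotation:
Unpolarized light through the first polarizer → I₁ = ½ I₀, now polarized at 17°.
I₂ = I₁ cos²(96° − 17°) = 0.5 I₀ · cos²(79°) = 0.0182 I₀.
After rotation:
Unpolarized light through the first polarizer → I₁ = ½ I₀, now polarized at 43°.
I₂ = I₁ cos²(96° − 43°) = 0.5 I₀ · cos²(53°) = 0.1811 I₀.
Ratio = 0.1811 / 0.0182 = 9.948.

I_new/I_old ≈ 9.95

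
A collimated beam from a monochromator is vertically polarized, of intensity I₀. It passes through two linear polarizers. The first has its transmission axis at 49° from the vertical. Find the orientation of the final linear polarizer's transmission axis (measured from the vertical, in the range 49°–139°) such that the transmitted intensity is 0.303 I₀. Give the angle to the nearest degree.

θ ≈ 82°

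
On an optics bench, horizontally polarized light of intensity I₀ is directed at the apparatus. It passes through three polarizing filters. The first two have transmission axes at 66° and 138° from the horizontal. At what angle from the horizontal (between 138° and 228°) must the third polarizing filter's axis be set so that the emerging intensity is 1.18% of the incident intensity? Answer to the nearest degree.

I₁ = I₀ cos²(66° − 0°) = I₀ cos²(66°) = 0.1654 I₀.
I₂ = I₁ cos²(138° − 66°) = 0.1654 I₀ · cos²(72°) = 0.0158 I₀.
Need I₃/I₀ = 0.0118, so cos²(θ − 138°) = 0.0118 / 0.0158 = 0.7469.
θ − 138° = arccos(√0.7469) = 30.2°, giving θ ≈ 138 + 30.2 = 168.2°.

θ ≈ 168°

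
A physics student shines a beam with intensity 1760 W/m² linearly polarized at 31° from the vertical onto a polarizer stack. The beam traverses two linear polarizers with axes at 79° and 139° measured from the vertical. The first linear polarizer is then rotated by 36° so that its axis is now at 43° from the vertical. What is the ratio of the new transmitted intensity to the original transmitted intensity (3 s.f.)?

Before rotation:
By Malus's law, I₁ = I₀ cos²(79° − 31°) = I₀ cos²(48°) = 0.4477 I₀.
I₂ = I₁ cos²(139° − 79°) = 0.4477 I₀ · cos²(60°) = 0.1119 I₀.
After rotation:
I₁ = I₀ cos²(43° − 31°) = I₀ cos²(12°) = 0.9568 I₀.
Angle between axes 1 and 2: 84°. I₂ = 0.9568 I₀ · cos²(84°) = 0.01045 I₀.
Ratio = 0.01045 / 0.1119 = 0.09339.

I_new/I_old ≈ 0.0934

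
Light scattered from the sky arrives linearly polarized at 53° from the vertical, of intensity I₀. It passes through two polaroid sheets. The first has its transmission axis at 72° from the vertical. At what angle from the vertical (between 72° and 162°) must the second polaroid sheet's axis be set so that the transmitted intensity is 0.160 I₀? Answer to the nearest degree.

I₁ = I₀ cos²(72° − 53°) = I₀ cos²(19°) = 0.894 I₀.
Need I₂/I₀ = 0.16, so cos²(θ − 72°) = 0.16 / 0.894 = 0.179.
θ − 72° = arccos(√0.179) = 65.0°, giving θ ≈ 72 + 65.0 = 137.0°.

θ ≈ 137°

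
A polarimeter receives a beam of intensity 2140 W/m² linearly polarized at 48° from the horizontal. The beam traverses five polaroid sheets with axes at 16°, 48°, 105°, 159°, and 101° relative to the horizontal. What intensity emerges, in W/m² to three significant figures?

I₁ = 2140 W/m² · cos²(32°) = 1539 W/m².
I₂ = I₁ · cos²(32°) = 1539 · 0.7192 = 1107 W/m².
I₃ = I₂ · cos²(57°) = 1107 · 0.2966 = 328.3 W/m².
I₄ = I₃ · cos²(54°) = 328.3 · 0.3455 = 113.4 W/m².
I₅ = I₄ · cos²(58°) = 113.4 · 0.2808 = 31.85 W/m².

I ≈ 31.9 W/m²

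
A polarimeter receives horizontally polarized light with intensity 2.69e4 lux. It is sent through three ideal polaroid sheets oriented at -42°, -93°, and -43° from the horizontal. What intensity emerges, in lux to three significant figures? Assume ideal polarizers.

I ≈ 2430 lux

I₁ = 2.69e4 lux · cos²(42°) = 1.486e+04 lux.
I₂ = I₁ · cos²(51°) = 1.486e+04 · 0.396 = 5884 lux.
I₃ = I₂ · cos²(50°) = 5884 · 0.4132 = 2431 lux.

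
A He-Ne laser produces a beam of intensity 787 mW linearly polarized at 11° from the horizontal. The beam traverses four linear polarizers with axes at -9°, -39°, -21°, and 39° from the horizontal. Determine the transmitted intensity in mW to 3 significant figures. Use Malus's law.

I ≈ 118 mW

By Malus's law, I₁ = 787 mW · cos²(20°) = 694.9 mW.
I₂ = I₁ · cos²(30°) = 694.9 · 0.75 = 521.2 mW.
I₃ = I₂ · cos²(18°) = 521.2 · 0.9045 = 471.4 mW.
I₄ = I₃ · cos²(60°) = 471.4 · 0.25 = 117.9 mW.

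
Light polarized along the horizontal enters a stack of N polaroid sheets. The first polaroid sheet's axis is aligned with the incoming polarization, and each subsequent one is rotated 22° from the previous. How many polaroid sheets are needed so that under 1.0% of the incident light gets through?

N = 32

First polarizer is aligned with the polarization: full transmission.
Each further stage multiplies by cos²(22°) = 0.8597.
After N polarizers: T = 0.8597^(N−1). Require T < 0.010 ⇒ N−1 > ln(0.010)/ln(0.8597) = 30.46, so N−1 ≥ 31 and N = 32.
Check: N=32 gives T = 0.009211 < 0.010; N=31 gives T = 0.01071.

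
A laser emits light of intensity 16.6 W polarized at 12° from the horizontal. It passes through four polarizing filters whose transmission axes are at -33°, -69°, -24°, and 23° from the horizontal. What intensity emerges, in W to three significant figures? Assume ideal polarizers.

I ≈ 1.26 W

I₁ = 16.6 W · cos²(45°) = 8.3 W.
I₂ = I₁ · cos²(36°) = 8.3 · 0.6545 = 5.432 W.
I₃ = I₂ · cos²(45°) = 5.432 · 0.5 = 2.716 W.
I₄ = I₃ · cos²(47°) = 2.716 · 0.4651 = 1.263 W.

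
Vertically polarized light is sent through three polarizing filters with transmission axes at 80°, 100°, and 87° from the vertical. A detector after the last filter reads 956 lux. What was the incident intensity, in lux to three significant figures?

By Malus's law, I₁ = I₀ cos²(80° − 0°) = I₀ cos²(80°) = 0.03015 I₀.
I₂ = I₁ cos²(100° − 80°) = 0.03015 I₀ · cos²(20°) = 0.02663 I₀.
I₃ = I₂ cos²(87° − 100°) = 0.02663 I₀ · cos²(13°) = 0.02528 I₀.
So 956 lux = 0.02528 I₀, giving I₀ = 956/0.02528 = 3.782e+04 lux.

I₀ ≈ 3.78e4 lux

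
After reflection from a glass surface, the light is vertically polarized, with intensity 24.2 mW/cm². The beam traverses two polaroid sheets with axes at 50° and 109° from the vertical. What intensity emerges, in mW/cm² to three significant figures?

I ≈ 2.65 mW/cm²

I₁ = 24.2 mW/cm² · cos²(50°) = 9.999 mW/cm².
I₂ = I₁ · cos²(59°) = 9.999 · 0.2653 = 2.652 mW/cm².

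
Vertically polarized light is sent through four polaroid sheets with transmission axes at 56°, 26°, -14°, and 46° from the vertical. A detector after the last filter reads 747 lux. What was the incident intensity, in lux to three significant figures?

I₀ ≈ 2.17e4 lux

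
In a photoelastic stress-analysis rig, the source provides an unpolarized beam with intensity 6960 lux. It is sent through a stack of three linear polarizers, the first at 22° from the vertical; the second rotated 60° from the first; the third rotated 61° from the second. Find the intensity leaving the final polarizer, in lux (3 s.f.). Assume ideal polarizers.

Unpolarized light through the first polarizer → I₁ = 6960 lux/2 = 3480 lux, polarized at 22°.
I₂ = I₁ · cos²(60°) = 3480 · 0.25 = 870 lux.
I₃ = I₂ · cos²(61°) = 870 · 0.235 = 204.5 lux.

I ≈ 204 lux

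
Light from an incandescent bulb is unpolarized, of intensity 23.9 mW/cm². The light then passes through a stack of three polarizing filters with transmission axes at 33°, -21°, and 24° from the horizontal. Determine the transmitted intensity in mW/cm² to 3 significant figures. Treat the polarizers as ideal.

I ≈ 2.06 mW/cm²

Unpolarized light through the first polarizer → I₁ = 23.9 mW/cm²/2 = 11.95 mW/cm², polarized at 33°.
I₂ = I₁ · cos²(54°) = 11.95 · 0.3455 = 4.129 mW/cm².
I₃ = I₂ · cos²(45°) = 4.129 · 0.5 = 2.064 mW/cm².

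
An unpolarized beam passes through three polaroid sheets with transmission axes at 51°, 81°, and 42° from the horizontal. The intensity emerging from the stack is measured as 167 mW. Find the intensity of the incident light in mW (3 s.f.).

I₀ ≈ 737 mW

Unpolarized light through the first polarizer → I₁ = ½ I₀, now polarized at 51°.
I₂ = I₁ cos²(81° − 51°) = 0.5 I₀ · cos²(30°) = 0.375 I₀.
I₃ = I₂ cos²(42° − 81°) = 0.375 I₀ · cos²(39°) = 0.2265 I₀.
So 167 mW = 0.2265 I₀, giving I₀ = 167/0.2265 = 737.4 mW.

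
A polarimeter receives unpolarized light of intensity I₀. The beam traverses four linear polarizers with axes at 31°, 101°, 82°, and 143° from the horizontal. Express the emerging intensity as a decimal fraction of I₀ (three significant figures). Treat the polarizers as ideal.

≈ 0.0123 I₀

Unpolarized light through the first polarizer → I₁ = ½ I₀, now polarized at 31°.
I₂ = I₁ cos²(101° − 31°) = 0.5 I₀ · cos²(70°) = 0.05849 I₀.
I₃ = I₂ cos²(82° − 101°) = 0.05849 I₀ · cos²(19°) = 0.05229 I₀.
I₄ = I₃ cos²(143° − 82°) = 0.05229 I₀ · cos²(61°) = 0.01229 I₀.
Transmitted fraction = 0.01229.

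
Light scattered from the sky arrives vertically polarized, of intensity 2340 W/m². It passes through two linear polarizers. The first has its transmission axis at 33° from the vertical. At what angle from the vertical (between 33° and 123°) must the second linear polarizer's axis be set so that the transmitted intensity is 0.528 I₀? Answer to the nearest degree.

θ ≈ 63°

By Malus's law, I₁ = I₀ cos²(33° − 0°) = I₀ cos²(33°) = 0.7034 I₀.
Need I₂/I₀ = 0.528, so cos²(θ − 33°) = 0.528 / 0.7034 = 0.7507.
θ − 33° = arccos(√0.7507) = 30.0°, giving θ ≈ 33 + 30.0 = 63.0°.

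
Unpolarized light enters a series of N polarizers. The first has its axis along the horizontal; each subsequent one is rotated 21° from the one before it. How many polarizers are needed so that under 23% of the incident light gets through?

First polarizer halves the unpolarized light: factor 1/2.
Each further stage multiplies by cos²(21°) = 0.8716.
After N polarizers: T = 0.5·0.8716^(N−1). Require T < 0.23 ⇒ N−1 > ln(0.23/0.5)/ln(0.8716) = 5.65, so N−1 ≥ 6 and N = 7.
Check: N=7 gives T = 0.2192 < 0.23; N=6 gives T = 0.2515.

N = 7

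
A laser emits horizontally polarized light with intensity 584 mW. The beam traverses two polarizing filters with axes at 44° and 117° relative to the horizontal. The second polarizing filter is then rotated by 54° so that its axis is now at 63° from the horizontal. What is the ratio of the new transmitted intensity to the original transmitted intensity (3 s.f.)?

Before rotation:
I₁ = I₀ cos²(44° − 0°) = I₀ cos²(44°) = 0.5174 I₀.
I₂ = I₁ cos²(117° − 44°) = 0.5174 I₀ · cos²(73°) = 0.04423 I₀.
After rotation:
I₁ = I₀ cos²(44° − 0°) = I₀ cos²(44°) = 0.5174 I₀.
I₂ = I₁ cos²(63° − 44°) = 0.5174 I₀ · cos²(19°) = 0.4626 I₀.
Ratio = 0.4626 / 0.04423 = 10.46.

I_new/I_old ≈ 10.5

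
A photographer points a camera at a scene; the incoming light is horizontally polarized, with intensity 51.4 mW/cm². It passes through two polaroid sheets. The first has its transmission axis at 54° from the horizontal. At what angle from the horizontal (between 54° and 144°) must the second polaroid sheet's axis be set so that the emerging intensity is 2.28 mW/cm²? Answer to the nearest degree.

θ ≈ 123°

I₁ = I₀ cos²(54° − 0°) = I₀ cos²(54°) = 0.3455 I₀.
Target fraction: 2.28 / 51.4 mW/cm² = 0.04436 of I₀.
Need I₂/I₀ = 0.04436, so cos²(θ − 54°) = 0.04436 / 0.3455 = 0.1284.
θ − 54° = arccos(√0.1284) = 69.0°, giving θ ≈ 54 + 69.0 = 123.0°.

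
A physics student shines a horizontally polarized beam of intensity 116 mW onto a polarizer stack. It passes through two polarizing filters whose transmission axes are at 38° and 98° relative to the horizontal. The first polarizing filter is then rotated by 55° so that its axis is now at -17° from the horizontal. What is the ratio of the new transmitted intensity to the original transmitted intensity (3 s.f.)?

I_new/I_old ≈ 1.05

Before rotation:
By Malus's law, I₁ = I₀ cos²(38° − 0°) = I₀ cos²(38°) = 0.621 I₀.
I₂ = I₁ cos²(98° − 38°) = 0.621 I₀ · cos²(60°) = 0.1552 I₀.
After rotation:
I₁ = I₀ cos²(-17° − 0°) = I₀ cos²(17°) = 0.9145 I₀.
Angle between axes 1 and 2: 65°. I₂ = 0.9145 I₀ · cos²(65°) = 0.1633 I₀.
Ratio = 0.1633 / 0.1552 = 1.052.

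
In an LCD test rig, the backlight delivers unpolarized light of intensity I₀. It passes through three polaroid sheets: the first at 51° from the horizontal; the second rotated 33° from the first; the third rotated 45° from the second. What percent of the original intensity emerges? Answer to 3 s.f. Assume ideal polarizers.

Unpolarized light through the first polarizer → I₁ = ½ I₀, now polarized at 51°.
I₂ = I₁ cos²(33°) = 0.5 · 0.7034 I₀ = 0.3517 I₀.
I₃ = I₂ cos²(45°) = 0.3517 · 0.5 I₀ = 0.1758 I₀.
That is 17.58% of the incident intensity.

≈ 17.6%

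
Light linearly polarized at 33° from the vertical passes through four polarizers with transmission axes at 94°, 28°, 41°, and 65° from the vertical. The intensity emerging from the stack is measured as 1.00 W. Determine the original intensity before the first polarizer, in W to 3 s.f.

I₀ ≈ 32.5 W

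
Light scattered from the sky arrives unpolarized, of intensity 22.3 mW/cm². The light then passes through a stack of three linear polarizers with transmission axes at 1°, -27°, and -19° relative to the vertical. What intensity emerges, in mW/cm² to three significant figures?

I ≈ 8.52 mW/cm²

Unpolarized light through the first polarizer → I₁ = 22.3 mW/cm²/2 = 11.15 mW/cm², polarized at 1°.
I₂ = I₁ · cos²(28°) = 11.15 · 0.7796 = 8.693 mW/cm².
I₃ = I₂ · cos²(8°) = 8.693 · 0.9806 = 8.524 mW/cm².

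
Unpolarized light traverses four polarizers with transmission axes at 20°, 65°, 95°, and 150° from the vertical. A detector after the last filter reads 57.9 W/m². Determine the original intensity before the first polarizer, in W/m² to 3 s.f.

Unpolarized light through the first polarizer → I₁ = ½ I₀, now polarized at 20°.
I₂ = I₁ cos²(65° − 20°) = 0.5 I₀ · cos²(45°) = 0.25 I₀.
I₃ = I₂ cos²(95° − 65°) = 0.25 I₀ · cos²(30°) = 0.1875 I₀.
I₄ = I₃ cos²(150° − 95°) = 0.1875 I₀ · cos²(55°) = 0.06169 I₀.
So 57.9 W/m² = 0.06169 I₀, giving I₀ = 57.9/0.06169 = 938.6 W/m².

I₀ ≈ 939 W/m²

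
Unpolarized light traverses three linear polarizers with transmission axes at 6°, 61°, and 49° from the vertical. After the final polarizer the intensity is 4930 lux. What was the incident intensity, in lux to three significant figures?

I₀ ≈ 3.13e4 lux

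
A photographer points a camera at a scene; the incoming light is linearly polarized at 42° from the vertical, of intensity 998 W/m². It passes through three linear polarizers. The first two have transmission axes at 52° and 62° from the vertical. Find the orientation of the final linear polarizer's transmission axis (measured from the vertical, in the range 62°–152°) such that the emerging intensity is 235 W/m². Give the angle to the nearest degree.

θ ≈ 122°

I₁ = I₀ cos²(52° − 42°) = I₀ cos²(10°) = 0.9698 I₀.
I₂ = I₁ cos²(62° − 52°) = 0.9698 I₀ · cos²(10°) = 0.9406 I₀.
Target fraction: 235 / 998 W/m² = 0.2355 of I₀.
Need I₃/I₀ = 0.2355, so cos²(θ − 62°) = 0.2355 / 0.9406 = 0.2503.
θ − 62° = arccos(√0.2503) = 60.0°, giving θ ≈ 62 + 60.0 = 122.0°.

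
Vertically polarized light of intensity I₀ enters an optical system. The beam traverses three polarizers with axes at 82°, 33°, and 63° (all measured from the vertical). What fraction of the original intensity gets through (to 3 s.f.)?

≈ 0.00625 I₀

I₁ = I₀ cos²(82° − 0°) = I₀ cos²(82°) = 0.01937 I₀.
I₂ = I₁ cos²(33° − 82°) = 0.01937 I₀ · cos²(49°) = 0.008337 I₀.
I₃ = I₂ cos²(63° − 33°) = 0.008337 I₀ · cos²(30°) = 0.006253 I₀.
Transmitted fraction = 0.006253.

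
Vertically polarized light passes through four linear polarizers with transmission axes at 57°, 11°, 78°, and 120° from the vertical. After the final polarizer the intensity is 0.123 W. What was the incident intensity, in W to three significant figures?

I₀ ≈ 10.2 W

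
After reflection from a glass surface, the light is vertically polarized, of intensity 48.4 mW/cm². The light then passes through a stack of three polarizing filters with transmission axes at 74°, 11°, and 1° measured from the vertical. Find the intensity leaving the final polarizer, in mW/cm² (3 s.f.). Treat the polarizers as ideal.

By Malus's law, I₁ = 48.4 mW/cm² · cos²(74°) = 3.677 mW/cm².
I₂ = I₁ · cos²(63°) = 3.677 · 0.2061 = 0.7579 mW/cm².
I₃ = I₂ · cos²(10°) = 0.7579 · 0.9698 = 0.7351 mW/cm².

I ≈ 0.735 mW/cm²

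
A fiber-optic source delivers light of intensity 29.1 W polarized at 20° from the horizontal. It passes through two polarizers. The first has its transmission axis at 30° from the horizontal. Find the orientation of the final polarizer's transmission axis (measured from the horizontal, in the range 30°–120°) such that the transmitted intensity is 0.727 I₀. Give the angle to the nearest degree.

I₁ = I₀ cos²(30° − 20°) = I₀ cos²(10°) = 0.9698 I₀.
Need I₂/I₀ = 0.727, so cos²(θ − 30°) = 0.727 / 0.9698 = 0.7496.
θ − 30° = arccos(√0.7496) = 30.0°, giving θ ≈ 30 + 30.0 = 60.0°.

θ ≈ 60°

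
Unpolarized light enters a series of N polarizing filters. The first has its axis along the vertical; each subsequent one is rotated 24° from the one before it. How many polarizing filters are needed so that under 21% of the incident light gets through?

First polarizer halves the unpolarized light: factor 1/2.
Each further stage multiplies by cos²(24°) = 0.8346.
After N polarizers: T = 0.5·0.8346^(N−1). Require T < 0.21 ⇒ N−1 > ln(0.21/0.5)/ln(0.8346) = 4.80, so N−1 ≥ 5 and N = 6.
Check: N=6 gives T = 0.2024 < 0.21; N=5 gives T = 0.2426.

N = 6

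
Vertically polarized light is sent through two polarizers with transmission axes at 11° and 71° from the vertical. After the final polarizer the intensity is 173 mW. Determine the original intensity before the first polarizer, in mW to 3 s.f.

By Malus's law, I₁ = I₀ cos²(11° − 0°) = I₀ cos²(11°) = 0.9636 I₀.
I₂ = I₁ cos²(71° − 11°) = 0.9636 I₀ · cos²(60°) = 0.2409 I₀.
So 173 mW = 0.2409 I₀, giving I₀ = 173/0.2409 = 718.1 mW.

I₀ ≈ 718 mW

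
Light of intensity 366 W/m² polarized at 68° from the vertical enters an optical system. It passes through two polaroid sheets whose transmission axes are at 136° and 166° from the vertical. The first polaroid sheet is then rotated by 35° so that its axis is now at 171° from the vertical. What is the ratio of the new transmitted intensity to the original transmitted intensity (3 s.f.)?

I_new/I_old ≈ 0.477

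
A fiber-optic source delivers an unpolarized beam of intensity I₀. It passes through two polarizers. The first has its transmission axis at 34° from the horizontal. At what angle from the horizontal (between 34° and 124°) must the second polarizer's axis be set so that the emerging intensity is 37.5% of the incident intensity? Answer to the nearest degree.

θ ≈ 64°

Unpolarized light through the first polarizer → I₁ = ½ I₀, now polarized at 34°.
Need I₂/I₀ = 0.375, so cos²(θ − 34°) = 0.375 / 0.5 = 0.75.
θ − 34° = arccos(√0.75) = 30.0°, giving θ ≈ 34 + 30.0 = 64.0°.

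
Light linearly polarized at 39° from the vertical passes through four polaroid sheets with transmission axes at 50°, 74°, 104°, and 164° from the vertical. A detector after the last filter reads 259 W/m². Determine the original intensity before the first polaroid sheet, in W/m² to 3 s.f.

By Malus's law, I₁ = I₀ cos²(50° − 39°) = I₀ cos²(11°) = 0.9636 I₀.
I₂ = I₁ cos²(74° − 50°) = 0.9636 I₀ · cos²(24°) = 0.8042 I₀.
I₃ = I₂ cos²(104° − 74°) = 0.8042 I₀ · cos²(30°) = 0.6031 I₀.
I₄ = I₃ cos²(164° − 104°) = 0.6031 I₀ · cos²(60°) = 0.1508 I₀.
So 259 W/m² = 0.1508 I₀, giving I₀ = 259/0.1508 = 1718 W/m².

I₀ ≈ 1720 W/m²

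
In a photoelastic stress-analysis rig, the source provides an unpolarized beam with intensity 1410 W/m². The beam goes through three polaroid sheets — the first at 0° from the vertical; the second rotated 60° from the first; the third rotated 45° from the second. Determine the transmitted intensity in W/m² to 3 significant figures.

Unpolarized light through the first polarizer → I₁ = 1410 W/m²/2 = 705 W/m², polarized at 0°.
I₂ = I₁ · cos²(60°) = 705 · 0.25 = 176.3 W/m².
I₃ = I₂ · cos²(45°) = 176.3 · 0.5 = 88.13 W/m².

I ≈ 88.1 W/m²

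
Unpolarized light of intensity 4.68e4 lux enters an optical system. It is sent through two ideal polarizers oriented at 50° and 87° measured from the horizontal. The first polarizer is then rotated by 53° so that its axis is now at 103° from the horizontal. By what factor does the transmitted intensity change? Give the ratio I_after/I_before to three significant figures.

I_new/I_old ≈ 1.45

Before rotation:
Unpolarized light through the first polarizer → I₁ = ½ I₀, now polarized at 50°.
I₂ = I₁ cos²(87° − 50°) = 0.5 I₀ · cos²(37°) = 0.3189 I₀.
After rotation:
Unpolarized light through the first polarizer → I₁ = ½ I₀, now polarized at 103°.
I₂ = I₁ cos²(87° − 103°) = 0.5 I₀ · cos²(16°) = 0.462 I₀.
Ratio = 0.462 / 0.3189 = 1.449.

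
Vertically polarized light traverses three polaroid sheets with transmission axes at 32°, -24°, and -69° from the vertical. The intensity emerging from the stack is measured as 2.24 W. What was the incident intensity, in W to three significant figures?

I₀ ≈ 19.9 W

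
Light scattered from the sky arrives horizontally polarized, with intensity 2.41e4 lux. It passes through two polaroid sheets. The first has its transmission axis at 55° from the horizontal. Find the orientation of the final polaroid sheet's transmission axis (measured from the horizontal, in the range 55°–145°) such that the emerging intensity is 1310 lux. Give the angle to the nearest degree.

I₁ = I₀ cos²(55° − 0°) = I₀ cos²(55°) = 0.329 I₀.
Target fraction: 1310 / 2.41e4 lux = 0.05436 of I₀.
Need I₂/I₀ = 0.05436, so cos²(θ − 55°) = 0.05436 / 0.329 = 0.1652.
θ − 55° = arccos(√0.1652) = 66.0°, giving θ ≈ 55 + 66.0 = 121.0°.

θ ≈ 121°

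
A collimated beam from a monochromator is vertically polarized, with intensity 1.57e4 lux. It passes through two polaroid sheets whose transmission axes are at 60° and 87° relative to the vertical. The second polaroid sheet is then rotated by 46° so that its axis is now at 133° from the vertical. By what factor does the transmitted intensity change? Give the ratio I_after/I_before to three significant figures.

I_new/I_old ≈ 0.108

Before rotation:
By Malus's law, I₁ = I₀ cos²(60° − 0°) = I₀ cos²(60°) = 0.25 I₀.
I₂ = I₁ cos²(87° − 60°) = 0.25 I₀ · cos²(27°) = 0.1985 I₀.
After rotation:
I₁ = I₀ cos²(60° − 0°) = I₀ cos²(60°) = 0.25 I₀.
I₂ = I₁ cos²(133° − 60°) = 0.25 I₀ · cos²(73°) = 0.02137 I₀.
Ratio = 0.02137 / 0.1985 = 0.1077.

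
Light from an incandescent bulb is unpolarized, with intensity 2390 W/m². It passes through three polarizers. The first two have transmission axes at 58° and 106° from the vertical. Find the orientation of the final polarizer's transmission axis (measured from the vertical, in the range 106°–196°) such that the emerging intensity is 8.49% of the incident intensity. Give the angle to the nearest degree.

Unpolarized light through the first polarizer → I₁ = ½ I₀, now polarized at 58°.
I₂ = I₁ cos²(106° − 58°) = 0.5 I₀ · cos²(48°) = 0.2239 I₀.
Need I₃/I₀ = 0.0849, so cos²(θ − 106°) = 0.0849 / 0.2239 = 0.3792.
θ − 106° = arccos(√0.3792) = 52.0°, giving θ ≈ 106 + 52.0 = 158.0°.

θ ≈ 158°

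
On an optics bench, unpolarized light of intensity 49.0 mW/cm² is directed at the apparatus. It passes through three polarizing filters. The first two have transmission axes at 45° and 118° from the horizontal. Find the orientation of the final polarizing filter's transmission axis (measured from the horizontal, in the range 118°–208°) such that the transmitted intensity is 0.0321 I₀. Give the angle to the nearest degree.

Unpolarized light through the first polarizer → I₁ = ½ I₀, now polarized at 45°.
I₂ = I₁ cos²(118° − 45°) = 0.5 I₀ · cos²(73°) = 0.04274 I₀.
Need I₃/I₀ = 0.0321, so cos²(θ − 118°) = 0.0321 / 0.04274 = 0.751.
θ − 118° = arccos(√0.751) = 29.9°, giving θ ≈ 118 + 29.9 = 147.9°.

θ ≈ 148°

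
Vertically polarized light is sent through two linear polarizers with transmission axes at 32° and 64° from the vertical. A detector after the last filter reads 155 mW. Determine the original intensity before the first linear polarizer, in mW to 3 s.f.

I₀ ≈ 300 mW

I₁ = I₀ cos²(32° − 0°) = I₀ cos²(32°) = 0.7192 I₀.
I₂ = I₁ cos²(64° − 32°) = 0.7192 I₀ · cos²(32°) = 0.5172 I₀.
So 155 mW = 0.5172 I₀, giving I₀ = 155/0.5172 = 299.7 mW.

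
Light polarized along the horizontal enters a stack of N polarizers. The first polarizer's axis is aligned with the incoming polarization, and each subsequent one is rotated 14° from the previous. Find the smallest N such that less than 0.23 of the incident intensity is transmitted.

N = 26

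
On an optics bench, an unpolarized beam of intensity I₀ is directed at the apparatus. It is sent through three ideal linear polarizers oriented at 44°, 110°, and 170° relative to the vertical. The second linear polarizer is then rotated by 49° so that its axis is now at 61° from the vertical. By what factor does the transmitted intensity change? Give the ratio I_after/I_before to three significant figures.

Before rotation:
Unpolarized light through the first polarizer → I₁ = ½ I₀, now polarized at 44°.
I₂ = I₁ cos²(110° − 44°) = 0.5 I₀ · cos²(66°) = 0.08272 I₀.
I₃ = I₂ cos²(170° − 110°) = 0.08272 I₀ · cos²(60°) = 0.02068 I₀.
After rotation:
Unpolarized light through the first polarizer → I₁ = ½ I₀, now polarized at 44°.
I₂ = I₁ cos²(61° − 44°) = 0.5 I₀ · cos²(17°) = 0.4573 I₀.
Angle between axes 2 and 3: 71°. I₃ = 0.4573 I₀ · cos²(71°) = 0.04847 I₀.
Ratio = 0.04847 / 0.02068 = 2.344.

I_new/I_old ≈ 2.34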